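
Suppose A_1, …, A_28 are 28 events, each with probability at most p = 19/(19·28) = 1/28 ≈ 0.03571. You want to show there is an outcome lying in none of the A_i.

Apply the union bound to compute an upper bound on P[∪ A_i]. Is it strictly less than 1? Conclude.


Union bound: P[∪_{i=1}^{28} A_i] ≤ Σ_i P[A_i] ≤ 28·p = 28·(1/28) = 1.
Numerically: 1 ≈ 1.00000.
Is 1 < 1? NO.
Since the bound 1 is ≥ 1, the union bound is uninformative here; it does NOT by itself certify existence.

28·p = 1 ≈ 1.00000; existence NOT certified by the union bound.


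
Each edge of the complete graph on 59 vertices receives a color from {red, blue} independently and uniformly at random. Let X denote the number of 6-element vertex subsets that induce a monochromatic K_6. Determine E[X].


Let X = Σ_S X_S over the C(59, 6) = 45057474 subsets S of size 6, where X_S = 1 if the K_6 on S is monochromatic.
For a fixed S, the K_6 on S has C(6, 2) = 15 edges. P[all 15 edges red] = (1/2)^15, and likewise for blue, so P[monochromatic] = 2·(1/2)^15 = 2^{1 − 15} = 1/16384.
By linearity: E[X] = C(59, 6) · 2^{1 − 15} = 45057474 · 1/16384 = 22528737/8192.
Numerically: E[X] ≈ 2750.089966.

E[X] = C(59,6)·2^(1−C(6,2)) = 22528737/8192 ≈ 2750.089966.


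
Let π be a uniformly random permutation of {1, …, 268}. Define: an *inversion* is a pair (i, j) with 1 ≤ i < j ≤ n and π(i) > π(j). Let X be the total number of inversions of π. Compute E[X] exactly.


Write X = Σ X_I over the C(268, 2) = 35778 pairs i < j, with X_I the indicator of one inversion.
There are 35778 indicators.
For each fixed pair i < j, the values π(i) and π(j) are two distinct elements of {1, …, 268} in uniformly random order; by symmetry P[π(i) > π(j)] = 1/2.
By linearity: E[X] = 35778 · (1/2) = C(268, 2) · (1/2) = 35778/2 = 17889 ≈ 17889.00000.

E[X] = 17889 = 17889.00000.


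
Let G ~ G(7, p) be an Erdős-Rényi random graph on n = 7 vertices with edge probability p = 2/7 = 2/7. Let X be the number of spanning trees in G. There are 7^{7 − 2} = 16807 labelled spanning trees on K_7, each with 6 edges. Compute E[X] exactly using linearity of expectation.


K_7 has 7^{7 − 2} = 16807 labelled spanning trees.
For each such spanning tree H, let X_H = 1 if all 6 edges of H are present in G. Then P[X_H = 1] = p^{6} = (2/7)^{6} = 64/117649.
By linearity of expectation: E[X] = Σ_H E[X_H] = 16807 · p^{6} = 16807 · 64/117649 = 64/7.
Numerically: E[X] ≈ 9.14286.

E[X] = 16807 · (2/7)^{6} = 64/7 ≈ 9.14286.


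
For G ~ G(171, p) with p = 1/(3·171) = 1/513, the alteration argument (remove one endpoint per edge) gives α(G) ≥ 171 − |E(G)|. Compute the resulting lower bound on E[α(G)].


E[|E(G)|] = C(171, 2)·p = 14535 · (1/513) = 85/3.
E[α(G)] ≥ n − E[|E(G)|] = 171 − 85/3 = 428/3.
Numerically: ≈ 142.6667.
(This is only a lower bound; the true E[α(G)] may be larger.)

E[α(G)] ≥ 428/3 ≈ 142.6667.


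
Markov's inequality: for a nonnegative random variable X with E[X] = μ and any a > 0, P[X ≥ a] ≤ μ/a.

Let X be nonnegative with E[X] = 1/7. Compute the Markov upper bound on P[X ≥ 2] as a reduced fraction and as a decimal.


μ = E[X] = 1/7, a = 2.
Markov: P[X ≥ 2] ≤ μ/a = (1/7)/2 = 1/14.
Numerically: ≈ 0.071.
(Since a = 2 > μ = 0.143, the bound 1/14 is < 1 and informative.)

P[X ≥ 2] ≤ 1/14 ≈ 0.071.


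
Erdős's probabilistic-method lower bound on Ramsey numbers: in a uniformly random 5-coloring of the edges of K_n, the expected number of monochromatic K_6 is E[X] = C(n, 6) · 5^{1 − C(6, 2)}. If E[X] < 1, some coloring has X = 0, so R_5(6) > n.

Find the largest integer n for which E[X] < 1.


We need C(n, 6) · 5^{1 − 15} < 1, i.e. C(n, 6) < 5^{15 − 1} = 6103515625.
Check values of n near the boundary:
  n = 124: C(124, 6) = 4465475476; 4465475476 < 6103515625? YES
  n = 125: C(125, 6) = 4690625500; 4690625500 < 6103515625? YES
  n = 126: C(126, 6) = 4925156775; 4925156775 < 6103515625? YES
  n = 127: C(127, 6) = 5169379425; 5169379425 < 6103515625? YES
  n = 128: C(128, 6) = 5423611200; 5423611200 < 6103515625? YES
  n = 129: C(129, 6) = 5688177600; 5688177600 < 6103515625? YES
  n = 130: C(130, 6) = 5963412000; 5963412000 < 6103515625? YES
  n = 131: C(131, 6) = 6249655776; 6249655776 < 6103515625? NO
The largest n with C(n, 6) < 6103515625 is n = 130 (where E[X] = 47707296/48828125 ≈ 0.9770454). Hence R_5(6) > 130, i.e. R_5(6) ≥ 131.

Largest n = 130; hence R_5(6) > 130.


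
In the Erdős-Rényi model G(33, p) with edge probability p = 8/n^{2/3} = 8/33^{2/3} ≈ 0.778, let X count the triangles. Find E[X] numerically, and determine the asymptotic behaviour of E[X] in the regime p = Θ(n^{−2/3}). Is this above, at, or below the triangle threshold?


Number of potential triangles: C(33, 3) = 5456.
Each occurs with probability p³ ≈ (0.778)³ ≈ 4.70156e-01.
By linearity: E[X] = C(33, 3)·p³ ≈ 5456 · 4.70156e-01 ≈ 2565.172.
Since α = 2/3 < 1, p = c/n^{2/3} ≫ 1/n is above the triangle threshold p ~ 1/n. Asymptotically E[X] ~ (c³/6)·n^{3(1−α)} = (8³/6)·n^{1} → ∞; triangles are abundant w.h.p.

E[X] ≈ 2565.172; in regime p = Θ(1/n^{2/3}) E[X] diverges (above the triangle threshold p ~ 1/n).


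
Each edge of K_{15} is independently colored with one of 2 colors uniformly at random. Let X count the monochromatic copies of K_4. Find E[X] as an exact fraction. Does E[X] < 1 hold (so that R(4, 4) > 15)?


E[X] = C(15, 4) · 2^{1 − 6} = 1365 · 2^{−5} = 1365/32.
As a reduced fraction: E[X] = 1365/32 ≈ 42.6562500.
Is E[X] < 1? NO.
Since E[X] ≥ 1, the first-moment bound is inconclusive at n = 15; it does NOT by itself certify R(4, 4) > 15.

E[X] = 1365/32 ≈ 42.6562500; E[X] ≥ 1; first-moment method inconclusive here.


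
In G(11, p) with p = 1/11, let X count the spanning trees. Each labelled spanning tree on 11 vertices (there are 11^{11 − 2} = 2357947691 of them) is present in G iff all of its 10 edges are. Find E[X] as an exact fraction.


K_11 has 11^{11 − 2} = 2357947691 labelled spanning trees.
For each such spanning tree H, let X_H = 1 if all 10 edges of H are present in G. Then P[X_H = 1] = p^{10} = (1/11)^{10} = 1/25937424601.
By linearity: E[X] = Σ_H E[X_H] = 2357947691 · p^{10} = 2357947691 · 1/25937424601 = 1/11.
Numerically: E[X] ≈ 0.0909.

E[X] = 2357947691 · (1/11)^{10} = 1/11 ≈ 0.0909.


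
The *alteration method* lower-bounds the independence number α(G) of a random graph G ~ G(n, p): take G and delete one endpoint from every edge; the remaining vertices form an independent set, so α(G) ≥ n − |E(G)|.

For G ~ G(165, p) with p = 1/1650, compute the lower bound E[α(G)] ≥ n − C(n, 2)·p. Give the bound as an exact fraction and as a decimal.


E[|E(G)|] = C(165, 2)·p = 13530 · (1/1650) = 41/5.
E[α(G)] ≥ n − E[|E(G)|] = 165 − 41/5 = 784/5.
Numerically: ≈ 156.8000.
(This is only a lower bound; the true E[α(G)] may be larger.)

E[α(G)] ≥ 784/5 ≈ 156.8000.


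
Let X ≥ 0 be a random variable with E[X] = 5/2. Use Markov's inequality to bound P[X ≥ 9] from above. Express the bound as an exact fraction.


μ = E[X] = 5/2, a = 9.
Markov: P[X ≥ 9] ≤ μ/a = (5/2)/9 = 5/18.
Numerically: ≈ 0.27778.
(Since a = 9 > μ = 2.50000, the bound 5/18 is < 1 and informative.)

P[X ≥ 9] ≤ 5/18 ≈ 0.27778.


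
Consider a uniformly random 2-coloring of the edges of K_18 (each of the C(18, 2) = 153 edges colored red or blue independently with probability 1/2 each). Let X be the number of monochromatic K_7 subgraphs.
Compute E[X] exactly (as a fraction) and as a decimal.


Let X = Σ_S X_S over the C(18, 7) = 31824 subsets S of size 7, where X_S = 1 if the K_7 on S is monochromatic.
For a fixed S, the K_7 on S has C(7, 2) = 21 edges. P[all 21 edges red] = (1/2)^21, and likewise for blue, so P[monochromatic] = 2·(1/2)^21 = 2^{1 − 21} = 1/1048576.
By linearity: E[X] = C(18, 7) · 2^{1 − 21} = 31824 · 1/1048576 = 1989/65536.
Numerically: E[X] ≈ 0.030350.

E[X] = C(18,7)·2^(1−C(7,2)) = 1989/65536 ≈ 0.030350.


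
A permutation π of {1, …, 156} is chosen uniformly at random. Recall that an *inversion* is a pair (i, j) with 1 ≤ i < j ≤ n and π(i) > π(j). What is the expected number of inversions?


Write X = Σ X_I over the C(156, 2) = 12090 pairs i < j, with X_I the indicator of one inversion.
There are 12090 indicators.
For each fixed pair i < j, the values π(i) and π(j) are two distinct elements of {1, …, 156} in uniformly random order; by symmetry P[π(i) > π(j)] = 1/2.
By linearity: E[X] = 12090 · (1/2) = C(156, 2) · (1/2) = 12090/2 = 6045 ≈ 6045.0000.

E[X] = 6045 = 6045.0000.


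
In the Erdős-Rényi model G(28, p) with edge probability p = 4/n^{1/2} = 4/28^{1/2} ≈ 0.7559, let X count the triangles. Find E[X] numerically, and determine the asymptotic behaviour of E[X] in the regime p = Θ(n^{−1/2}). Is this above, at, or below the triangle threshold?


Number of potential triangles: C(28, 3) = 3276.
Each occurs with probability p³ ≈ (0.7559)³ ≈ 4.319594e-01.
By linearity: E[X] = C(28, 3)·p³ ≈ 3276 · 4.319594e-01 ≈ 1415.0990.
Since α = 1/2 < 1, p = c/n^{1/2} ≫ 1/n is above the triangle threshold p ~ 1/n. Asymptotically E[X] ~ (c³/6)·n^{3(1−α)} = (4³/6)·n^{1.5} → ∞; triangles are abundant w.h.p.

E[X] ≈ 1415.0990; in regime p = Θ(1/n^{1/2}) E[X] diverges (above the triangle threshold p ~ 1/n).


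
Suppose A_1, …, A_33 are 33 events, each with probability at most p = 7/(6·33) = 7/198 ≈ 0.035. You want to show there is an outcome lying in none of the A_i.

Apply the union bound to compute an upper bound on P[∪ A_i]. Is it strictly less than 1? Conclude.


Union bound: P[∪_{i=1}^{33} A_i] ≤ Σ_i P[A_i] ≤ 33·p = 33·(7/198) = 7/6.
Numerically: 7/6 ≈ 1.167.
Is 7/6 < 1? NO.
Since the bound 7/6 is ≥ 1, the union bound is uninformative here; it does NOT by itself certify existence.

33·p = 7/6 ≈ 1.167; existence NOT certified by the union bound.


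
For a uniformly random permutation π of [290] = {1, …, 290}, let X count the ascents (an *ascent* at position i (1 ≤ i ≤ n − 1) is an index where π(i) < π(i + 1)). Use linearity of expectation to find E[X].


Write X = Σ X_I over i = 1, …, 289, with X_I the indicator of one ascent.
There are 289 indicators.
For each fixed i, the pair (π(i), π(i+1)) is a uniformly random ordered pair of distinct values from {1, …, 290}; by symmetry P[π(i) < π(i+1)] = 1/2.
By linearity: E[X] = 289 · (1/2) = (290 − 1) · (1/2) = 289/2 ≈ 144.500000.

E[X] = 289/2 = 144.500000.


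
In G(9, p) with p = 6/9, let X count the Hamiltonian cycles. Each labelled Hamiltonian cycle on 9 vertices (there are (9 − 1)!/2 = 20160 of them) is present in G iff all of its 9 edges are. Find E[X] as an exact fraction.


K_9 has (9 − 1)!/2 = 20160 labelled Hamiltonian cycles.
For each such Hamiltonian cycle H, let X_H = 1 if all 9 edges of H are present in G. Then P[X_H = 1] = p^{9} = (2/3)^{9} = 512/19683.
By linearity of expectation: E[X] = Σ_H E[X_H] = 20160 · p^{9} = 20160 · 512/19683 = 1146880/2187.
Numerically: E[X] ≈ 524.41.

E[X] = 20160 · (2/3)^{9} = 1146880/2187 ≈ 524.41.


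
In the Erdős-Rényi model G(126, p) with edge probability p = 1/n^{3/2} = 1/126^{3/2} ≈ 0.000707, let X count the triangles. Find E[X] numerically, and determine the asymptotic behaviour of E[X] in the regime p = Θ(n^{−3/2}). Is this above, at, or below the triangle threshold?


Number of potential triangles: C(126, 3) = 325500.
Each occurs with probability p³ ≈ (0.000707)³ ≈ 3.534537e-10.
By linearity: E[X] = C(126, 3)·p³ ≈ 325500 · 3.534537e-10 ≈ 0.0001.
Since α = 3/2 > 1, p = c/n^{3/2} = o(1/n) is below the triangle threshold p ~ 1/n. Asymptotically E[X] ~ (c³/6)·n^{3(1−α)} = (1³/6)·n^{-1.5} → 0, so by Markov's inequality G has no triangles w.h.p.

E[X] ≈ 0.0001; in regime p = Θ(1/n^{3/2}) E[X] tends to 0 (below the triangle threshold p ~ 1/n).


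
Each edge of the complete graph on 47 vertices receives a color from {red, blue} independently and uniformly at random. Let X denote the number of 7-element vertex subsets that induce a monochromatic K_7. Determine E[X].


Let X = Σ_S X_S over the C(47, 7) = 62891499 subsets S of size 7, where X_S = 1 if the K_7 on S is monochromatic.
For a fixed S, the K_7 on S has C(7, 2) = 21 edges. P[all 21 edges red] = (1/2)^21, and likewise for blue, so P[monochromatic] = 2·(1/2)^21 = 2^{1 − 21} = 1/1048576.
Summing: E[X] = C(47, 7) · 2^{1 − 21} = 62891499 · 1/1048576 = 62891499/1048576.
Numerically: E[X] ≈ 59.9780.

E[X] = C(47,7)·2^(1−C(7,2)) = 62891499/1048576 ≈ 59.9780.


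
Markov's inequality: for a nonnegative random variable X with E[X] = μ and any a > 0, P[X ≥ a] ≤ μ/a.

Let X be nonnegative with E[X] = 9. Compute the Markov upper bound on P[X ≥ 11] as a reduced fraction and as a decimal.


μ = E[X] = 9, a = 11.
Markov: P[X ≥ 11] ≤ μ/a = (9)/11 = 9/11.
Numerically: ≈ 0.818182.
(Since a = 11 > μ = 9.000000, the bound 9/11 is < 1 and informative.)

P[X ≥ 11] ≤ 9/11 ≈ 0.818182.


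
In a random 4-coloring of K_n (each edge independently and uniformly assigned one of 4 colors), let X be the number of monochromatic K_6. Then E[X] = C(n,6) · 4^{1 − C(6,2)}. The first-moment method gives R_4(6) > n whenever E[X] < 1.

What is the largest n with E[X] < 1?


We need C(n, 6) · 4^{1 − 15} < 1, i.e. C(n, 6) < 4^{15 − 1} = 268435456.
Check values of n near the boundary:
  n = 77: C(77, 6) = 237093780; 237093780 < 268435456? YES
  n = 78: C(78, 6) = 256851595; 256851595 < 268435456? YES
  n = 79: C(79, 6) = 277962685; 277962685 < 268435456? NO
  n = 80: C(80, 6) = 300500200; 300500200 < 268435456? NO
  n = 81: C(81, 6) = 324540216; 324540216 < 268435456? NO
The largest n with C(n, 6) < 268435456 is n = 78 (where E[X] = 256851595/268435456 ≈ 0.956847). Hence R_4(6) > 78, i.e. R_4(6) ≥ 79.

Largest n = 78; hence R_4(6) > 78.


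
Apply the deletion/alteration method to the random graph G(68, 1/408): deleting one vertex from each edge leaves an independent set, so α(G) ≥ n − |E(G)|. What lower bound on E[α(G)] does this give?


E[|E(G)|] = C(68, 2)·p = 2278 · (1/408) = 67/12.
E[α(G)] ≥ n − E[|E(G)|] = 68 − 67/12 = 749/12.
Numerically: ≈ 62.417.
(This is only a lower bound; the true E[α(G)] may be larger.)

E[α(G)] ≥ 749/12 ≈ 62.417.


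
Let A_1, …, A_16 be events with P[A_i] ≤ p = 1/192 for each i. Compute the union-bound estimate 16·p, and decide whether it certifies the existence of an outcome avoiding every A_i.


Union bound: P[∪_{i=1}^{16} A_i] ≤ Σ_i P[A_i] ≤ 16·p = 16·(1/192) = 1/12.
Numerically: 1/12 ≈ 0.083.
Is 1/12 < 1? YES.
Since P[∪ A_i] ≤ 1/12 < 1, the complement has P[∩ A_i^c] ≥ 1 − 1/12 = 11/12 > 0, so some outcome avoids every A_i.

16·p = 1/12 ≈ 0.083; existence CERTIFIED by the union bound.


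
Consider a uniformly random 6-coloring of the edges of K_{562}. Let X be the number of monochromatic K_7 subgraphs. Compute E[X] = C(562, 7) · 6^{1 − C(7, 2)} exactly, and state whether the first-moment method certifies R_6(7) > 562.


E[X] = C(562, 7) · 6^{1 − 21} = 3384017972944752 · 6^{−20} = 3384017972944752/3656158440062976.
As a reduced fraction: E[X] = 70500374436349/76169967501312 ≈ 0.92557.
Is E[X] < 1? YES.
Since E[X] < 1, there exists a 6-coloring of K_{562} with no monochromatic K_7; hence R_6(7) > 562.

E[X] = 70500374436349/76169967501312 ≈ 0.92557; E[X] < 1, so R_6(7) > 562.


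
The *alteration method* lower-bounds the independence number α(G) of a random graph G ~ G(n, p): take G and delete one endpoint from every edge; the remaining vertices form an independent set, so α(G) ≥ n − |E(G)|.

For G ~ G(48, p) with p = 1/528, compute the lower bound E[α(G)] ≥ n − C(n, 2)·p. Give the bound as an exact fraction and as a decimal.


E[|E(G)|] = C(48, 2)·p = 1128 · (1/528) = 47/22.
E[α(G)] ≥ n − E[|E(G)|] = 48 − 47/22 = 1009/22.
Numerically: ≈ 45.86364.
(This is only a lower bound; the true E[α(G)] may be larger.)

E[α(G)] ≥ 1009/22 ≈ 45.86364.


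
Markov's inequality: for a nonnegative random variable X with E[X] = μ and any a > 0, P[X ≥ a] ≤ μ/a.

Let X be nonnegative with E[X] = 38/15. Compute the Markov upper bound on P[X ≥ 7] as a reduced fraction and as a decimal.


μ = E[X] = 38/15, a = 7.
Markov: P[X ≥ 7] ≤ μ/a = (38/15)/7 = 38/105.
Numerically: ≈ 0.361905.
(Since a = 7 > μ = 2.533333, the bound 38/105 is < 1 and informative.)

P[X ≥ 7] ≤ 38/105 ≈ 0.361905.


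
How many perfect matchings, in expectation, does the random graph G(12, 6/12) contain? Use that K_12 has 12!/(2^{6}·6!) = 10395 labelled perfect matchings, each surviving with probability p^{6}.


K_12 has 12!/(2^{6}·6!) = 10395 labelled perfect matchings.
For each such perfect matching H, let X_H = 1 if all 6 edges of H are present in G. Then P[X_H = 1] = p^{6} = (1/2)^{6} = 1/64.
Summing the indicators: E[X] = Σ_H E[X_H] = 10395 · p^{6} = 10395 · 1/64 = 10395/64.
Numerically: E[X] ≈ 162.422.

E[X] = 10395 · (1/2)^{6} = 10395/64 ≈ 162.422.


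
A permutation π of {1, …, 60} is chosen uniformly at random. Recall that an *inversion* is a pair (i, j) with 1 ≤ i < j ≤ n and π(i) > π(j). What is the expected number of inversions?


Write X = Σ X_I over the C(60, 2) = 1770 pairs i < j, with X_I the indicator of one inversion.
There are 1770 indicators.
For each fixed pair i < j, the values π(i) and π(j) are two distinct elements of {1, …, 60} in uniformly random order; by symmetry P[π(i) > π(j)] = 1/2.
By linearity: E[X] = 1770 · (1/2) = C(60, 2) · (1/2) = 1770/2 = 885 ≈ 885.000000.

E[X] = 885 = 885.000000.


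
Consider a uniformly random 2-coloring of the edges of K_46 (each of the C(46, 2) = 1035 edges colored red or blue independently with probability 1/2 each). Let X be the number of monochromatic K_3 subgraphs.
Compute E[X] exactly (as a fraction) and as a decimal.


Let X = Σ_S X_S over the C(46, 3) = 15180 subsets S of size 3, where X_S = 1 if the K_3 on S is monochromatic.
For a fixed S, the K_3 on S has C(3, 2) = 3 edges. P[all 3 edges red] = (1/2)^3, and likewise for blue, so P[monochromatic] = 2·(1/2)^3 = 2^{1 − 3} = 1/4.
Summing: E[X] = C(46, 3) · 2^{1 − 3} = 15180 · 1/4 = 3795.
Numerically: E[X] ≈ 3795.0000.

E[X] = C(46,3)·2^(1−C(3,2)) = 3795 ≈ 3795.0000.


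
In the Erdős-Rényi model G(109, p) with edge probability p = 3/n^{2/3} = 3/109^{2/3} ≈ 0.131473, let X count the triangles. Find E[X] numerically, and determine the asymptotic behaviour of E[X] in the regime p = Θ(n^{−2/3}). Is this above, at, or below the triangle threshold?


Number of potential triangles: C(109, 3) = 209934.
Each occurs with probability p³ ≈ (0.131473)³ ≈ 2.27253598e-03.
By linearity: E[X] = C(109, 3)·p³ ≈ 209934 · 2.27253598e-03 ≈ 477.082569.
Since α = 2/3 < 1, p = c/n^{2/3} ≫ 1/n is above the triangle threshold p ~ 1/n. Asymptotically E[X] ~ (c³/6)·n^{3(1−α)} = (3³/6)·n^{1} → ∞; triangles are abundant w.h.p.

E[X] ≈ 477.082569; in regime p = Θ(1/n^{2/3}) E[X] diverges (above the triangle threshold p ~ 1/n).


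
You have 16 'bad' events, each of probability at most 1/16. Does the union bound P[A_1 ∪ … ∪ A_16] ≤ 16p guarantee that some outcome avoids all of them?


Union bound: P[∪_{i=1}^{16} A_i] ≤ Σ_i P[A_i] ≤ 16·p = 16·(1/16) = 1.
Numerically: 1 ≈ 1.0000.
Is 1 < 1? NO.
Since the bound 1 is ≥ 1, the union bound is uninformative here; it does NOT by itself certify existence.

16·p = 1 ≈ 1.0000; existence NOT certified by the union bound.


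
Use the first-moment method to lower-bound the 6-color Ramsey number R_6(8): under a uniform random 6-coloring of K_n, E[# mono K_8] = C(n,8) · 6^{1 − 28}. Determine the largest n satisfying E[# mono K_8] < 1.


We need C(n, 8) · 6^{1 − 28} < 1, i.e. C(n, 8) < 6^{28 − 1} = 1023490369077469249536.
Check values of n near the boundary:
  n = 1591: C(1591, 8) = 1000427749141189953870; 1000427749141189953870 < 1023490369077469249536? YES
  n = 1592: C(1592, 8) = 1005480414540892933435; 1005480414540892933435 < 1023490369077469249536? YES
  n = 1593: C(1593, 8) = 1010555394551193970323; 1010555394551193970323 < 1023490369077469249536? YES
  n = 1594: C(1594, 8) = 1015652773590544255167; 1015652773590544255167 < 1023490369077469249536? YES
  n = 1595: C(1595, 8) = 1020772636343363633895; 1020772636343363633895 < 1023490369077469249536? YES
  n = 1596: C(1596, 8) = 1025915067760710553965; 1025915067760710553965 < 1023490369077469249536? NO
  n = 1597: C(1597, 8) = 1031080153060953275445; 1031080153060953275445 < 1023490369077469249536? NO
  n = 1598: C(1598, 8) = 1036267977730442348529; 1036267977730442348529 < 1023490369077469249536? NO
The largest n with C(n, 8) < 1023490369077469249536 is n = 1595 (where E[X] = 113419181815929292655/113721152119718805504 ≈ 0.997). Hence R_6(8) > 1595, i.e. R_6(8) ≥ 1596.

Largest n = 1595; hence R_6(8) > 1595.


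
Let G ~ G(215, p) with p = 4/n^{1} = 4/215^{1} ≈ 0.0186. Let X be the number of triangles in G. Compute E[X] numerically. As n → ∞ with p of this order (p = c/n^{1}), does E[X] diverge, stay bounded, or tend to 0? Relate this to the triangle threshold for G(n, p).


Number of potential triangles: C(215, 3) = 1633355.
Each occurs with probability p³ ≈ (0.0186)³ ≈ 6.43968e-06.
By linearity: E[X] = C(215, 3)·p³ ≈ 1633355 · 6.43968e-06 ≈ 10.518.
Here α = 1, so p = 4/n is exactly at the triangle threshold p ~ 1/n. Asymptotically E[X] → c³/6 = 4³/6 = 32/3 ≈ 10.667, a bounded constant. In this regime the triangle count is asymptotically Poisson(c³/6).

E[X] ≈ 10.518; in regime p = Θ(1/n^{1}) E[X] stays bounded (at the triangle threshold p ~ 1/n).


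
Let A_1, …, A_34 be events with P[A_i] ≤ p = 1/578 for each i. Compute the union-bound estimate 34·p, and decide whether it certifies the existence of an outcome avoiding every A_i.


Union bound: P[∪_{i=1}^{34} A_i] ≤ Σ_i P[A_i] ≤ 34·p = 34·(1/578) = 1/17.
Numerically: 1/17 ≈ 0.0588235.
Is 1/17 < 1? YES.
Since P[∪ A_i] ≤ 1/17 < 1, the complement has P[∩ A_i^c] ≥ 1 − 1/17 = 16/17 > 0, so some outcome avoids every A_i.

34·p = 1/17 ≈ 0.0588235; existence CERTIFIED by the union bound.


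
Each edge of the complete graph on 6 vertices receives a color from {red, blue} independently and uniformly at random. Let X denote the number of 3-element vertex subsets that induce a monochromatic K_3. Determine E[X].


Let X = Σ_S X_S over the C(6, 3) = 20 subsets S of size 3, where X_S = 1 if the K_3 on S is monochromatic.
For a fixed S, the K_3 on S has C(3, 2) = 3 edges. P[all 3 edges red] = (1/2)^3, and likewise for blue, so P[monochromatic] = 2·(1/2)^3 = 2^{1 − 3} = 1/4.
By linearity of expectation: E[X] = C(6, 3) · 2^{1 − 3} = 20 · 1/4 = 5.
Numerically: E[X] ≈ 5.000.

E[X] = C(6,3)·2^(1−C(3,2)) = 5 ≈ 5.000.


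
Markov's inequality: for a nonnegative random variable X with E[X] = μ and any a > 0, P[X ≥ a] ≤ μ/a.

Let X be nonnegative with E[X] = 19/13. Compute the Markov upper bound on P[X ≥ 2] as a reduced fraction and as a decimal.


μ = E[X] = 19/13, a = 2.
Markov: P[X ≥ 2] ≤ μ/a = (19/13)/2 = 19/26.
Numerically: ≈ 0.7308.
(Since a = 2 > μ = 1.4615, the bound 19/26 is < 1 and informative.)

P[X ≥ 2] ≤ 19/26 ≈ 0.7308.


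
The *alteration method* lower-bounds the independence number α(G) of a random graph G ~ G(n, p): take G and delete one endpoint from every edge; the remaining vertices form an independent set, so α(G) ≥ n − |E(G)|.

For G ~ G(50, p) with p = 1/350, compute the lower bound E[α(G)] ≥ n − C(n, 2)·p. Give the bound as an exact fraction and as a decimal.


E[|E(G)|] = C(50, 2)·p = 1225 · (1/350) = 7/2.
E[α(G)] ≥ n − E[|E(G)|] = 50 − 7/2 = 93/2.
Numerically: ≈ 46.50000.
(This is only a lower bound; the true E[α(G)] may be larger.)

E[α(G)] ≥ 93/2 ≈ 46.50000.


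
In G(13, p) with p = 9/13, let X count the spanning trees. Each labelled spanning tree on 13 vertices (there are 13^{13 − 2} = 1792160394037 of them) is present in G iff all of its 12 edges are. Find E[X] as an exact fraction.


K_13 has 13^{13 − 2} = 1792160394037 labelled spanning trees.
For each such spanning tree H, let X_H = 1 if all 12 edges of H are present in G. Then P[X_H = 1] = p^{12} = (9/13)^{12} = 282429536481/23298085122481.
By linearity of expectation: E[X] = Σ_H E[X_H] = 1792160394037 · p^{12} = 1792160394037 · 282429536481/23298085122481 = 282429536481/13.
Numerically: E[X] ≈ 2.17253e+10.

E[X] = 1792160394037 · (9/13)^{12} = 282429536481/13 ≈ 2.17253e+10.


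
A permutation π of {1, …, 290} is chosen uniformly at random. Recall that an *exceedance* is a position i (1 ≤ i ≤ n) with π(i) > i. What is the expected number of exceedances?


Write X = Σ_{i=1}^{290} X_i, where X_i = 1_{π(i) > i}.
For each fixed i, π(i) is uniform over {1, …, 290} (marginal of a uniform permutation), so P[π(i) > i] = (n − i)/n. Summing: Σ_{i=1}^{290} (n − i)/n = (0 + 1 + … + 289)/290 = 290(290 − 1)/(2·290) = (290 − 1)/2.
Hence E[X] = Σ_{i=1}^{290} (290 − i)/290 = 289/2 ≈ 144.500.

E[X] = 289/2 = 144.500.


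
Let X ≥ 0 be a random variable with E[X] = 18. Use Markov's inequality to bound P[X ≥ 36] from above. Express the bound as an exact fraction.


μ = E[X] = 18, a = 36.
Markov: P[X ≥ 36] ≤ μ/a = (18)/36 = 1/2.
Numerically: ≈ 0.500000.
(Since a = 36 > μ = 18.000000, the bound 1/2 is < 1 and informative.)

P[X ≥ 36] ≤ 1/2 ≈ 0.500000.


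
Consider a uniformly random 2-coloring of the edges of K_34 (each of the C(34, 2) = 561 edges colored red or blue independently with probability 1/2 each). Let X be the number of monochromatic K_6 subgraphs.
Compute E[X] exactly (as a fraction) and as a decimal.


Let X = Σ_S X_S over the C(34, 6) = 1344904 subsets S of size 6, where X_S = 1 if the K_6 on S is monochromatic.
For a fixed S, the K_6 on S has C(6, 2) = 15 edges. P[all 15 edges red] = (1/2)^15, and likewise for blue, so P[monochromatic] = 2·(1/2)^15 = 2^{1 − 15} = 1/16384.
Summing: E[X] = C(34, 6) · 2^{1 − 15} = 1344904 · 1/16384 = 168113/2048.
Numerically: E[X] ≈ 82.086426.

E[X] = C(34,6)·2^(1−C(6,2)) = 168113/2048 ≈ 82.086426.


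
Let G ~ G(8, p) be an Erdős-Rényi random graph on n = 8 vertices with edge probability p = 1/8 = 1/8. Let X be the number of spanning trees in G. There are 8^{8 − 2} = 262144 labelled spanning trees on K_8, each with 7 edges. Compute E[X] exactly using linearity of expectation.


K_8 has 8^{8 − 2} = 262144 labelled spanning trees.
For each such spanning tree H, let X_H = 1 if all 7 edges of H are present in G. Then P[X_H = 1] = p^{7} = (1/8)^{7} = 1/2097152.
Summing the indicators: E[X] = Σ_H E[X_H] = 262144 · p^{7} = 262144 · 1/2097152 = 1/8.
Numerically: E[X] ≈ 0.125.

E[X] = 262144 · (1/8)^{7} = 1/8 ≈ 0.125.


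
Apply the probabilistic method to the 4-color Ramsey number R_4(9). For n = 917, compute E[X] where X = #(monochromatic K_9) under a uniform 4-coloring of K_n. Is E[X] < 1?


E[X] = C(917, 9) · 4^{1 − 36} = 1214670081818390006810 · 4^{−35} = 1214670081818390006810/1180591620717411303424.
As a reduced fraction: E[X] = 607335040909195003405/590295810358705651712 ≈ 1.02887.
Is E[X] < 1? NO.
Since E[X] ≥ 1, the first-moment bound is inconclusive at n = 917; it does NOT by itself certify R_4(9) > 917.

E[X] = 607335040909195003405/590295810358705651712 ≈ 1.02887; E[X] ≥ 1; first-moment method inconclusive here.


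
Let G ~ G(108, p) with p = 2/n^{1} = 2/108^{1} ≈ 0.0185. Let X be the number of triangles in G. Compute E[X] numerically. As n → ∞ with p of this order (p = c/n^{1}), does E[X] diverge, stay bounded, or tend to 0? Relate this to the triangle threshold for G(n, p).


Number of potential triangles: C(108, 3) = 204156.
Each occurs with probability p³ ≈ (0.0185)³ ≈ 6.35066e-06.
By linearity: E[X] = C(108, 3)·p³ ≈ 204156 · 6.35066e-06 ≈ 1.297.
Here α = 1, so p = 2/n is exactly at the triangle threshold p ~ 1/n. Asymptotically E[X] → c³/6 = 2³/6 = 4/3 ≈ 1.333, a bounded constant. In this regime the triangle count is asymptotically Poisson(c³/6).

E[X] ≈ 1.297; in regime p = Θ(1/n^{1}) E[X] stays bounded (at the triangle threshold p ~ 1/n).


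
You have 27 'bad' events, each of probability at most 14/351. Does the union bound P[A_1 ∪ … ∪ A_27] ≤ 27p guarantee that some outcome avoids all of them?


Union bound: P[∪_{i=1}^{27} A_i] ≤ Σ_i P[A_i] ≤ 27·p = 27·(14/351) = 14/13.
Numerically: 14/13 ≈ 1.077.
Is 14/13 < 1? NO.
Since the bound 14/13 is ≥ 1, the union bound is uninformative here; it does NOT by itself certify existence.

27·p = 14/13 ≈ 1.077; existence NOT certified by the union bound.


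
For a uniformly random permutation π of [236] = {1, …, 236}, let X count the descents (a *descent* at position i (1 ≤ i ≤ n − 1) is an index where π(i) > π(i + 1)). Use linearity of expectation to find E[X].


Write X = Σ X_I over i = 1, …, 235, with X_I the indicator of one descent.
There are 235 indicators.
For each fixed i, the pair (π(i), π(i+1)) is a uniformly random ordered pair of distinct values from {1, …, 236}; by symmetry P[π(i) > π(i+1)] = 1/2.
By linearity: E[X] = 235 · (1/2) = (236 − 1) · (1/2) = 235/2 ≈ 117.5000.

E[X] = 235/2 = 117.5000.


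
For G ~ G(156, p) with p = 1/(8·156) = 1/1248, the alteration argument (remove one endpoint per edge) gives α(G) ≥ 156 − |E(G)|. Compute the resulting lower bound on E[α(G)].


E[|E(G)|] = C(156, 2)·p = 12090 · (1/1248) = 155/16.
E[α(G)] ≥ n − E[|E(G)|] = 156 − 155/16 = 2341/16.
Numerically: ≈ 146.312.
(This is only a lower bound; the true E[α(G)] may be larger.)

E[α(G)] ≥ 2341/16 ≈ 146.312.


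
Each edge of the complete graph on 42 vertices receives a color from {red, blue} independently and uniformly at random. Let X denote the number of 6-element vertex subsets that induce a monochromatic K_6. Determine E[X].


Let X = Σ_S X_S over the C(42, 6) = 5245786 subsets S of size 6, where X_S = 1 if the K_6 on S is monochromatic.
For a fixed S, the K_6 on S has C(6, 2) = 15 edges. P[all 15 edges red] = (1/2)^15, and likewise for blue, so P[monochromatic] = 2·(1/2)^15 = 2^{1 − 15} = 1/16384.
By linearity: E[X] = C(42, 6) · 2^{1 − 15} = 5245786 · 1/16384 = 2622893/8192.
Numerically: E[X] ≈ 320.177368.

E[X] = C(42,6)·2^(1−C(6,2)) = 2622893/8192 ≈ 320.177368.


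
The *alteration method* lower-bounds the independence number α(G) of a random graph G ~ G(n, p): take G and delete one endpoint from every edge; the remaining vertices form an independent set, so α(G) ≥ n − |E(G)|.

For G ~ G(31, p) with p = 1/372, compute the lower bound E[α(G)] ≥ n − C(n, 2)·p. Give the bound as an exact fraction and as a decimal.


E[|E(G)|] = C(31, 2)·p = 465 · (1/372) = 5/4.
E[α(G)] ≥ n − E[|E(G)|] = 31 − 5/4 = 119/4.
Numerically: ≈ 29.750000.
(This is only a lower bound; the true E[α(G)] may be larger.)

E[α(G)] ≥ 119/4 ≈ 29.750000.


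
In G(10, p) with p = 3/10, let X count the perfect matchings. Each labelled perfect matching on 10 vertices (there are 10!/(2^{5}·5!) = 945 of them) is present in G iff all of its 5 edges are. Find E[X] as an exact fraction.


K_10 has 10!/(2^{5}·5!) = 945 labelled perfect matchings.
For each such perfect matching H, let X_H = 1 if all 5 edges of H are present in G. Then P[X_H = 1] = p^{5} = (3/10)^{5} = 243/100000.
By linearity of expectation: E[X] = Σ_H E[X_H] = 945 · p^{5} = 945 · 243/100000 = 45927/20000.
Numerically: E[X] ≈ 2.2963.

E[X] = 945 · (3/10)^{5} = 45927/20000 ≈ 2.2963.


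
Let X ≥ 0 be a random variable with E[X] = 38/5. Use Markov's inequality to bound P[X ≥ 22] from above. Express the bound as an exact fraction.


μ = E[X] = 38/5, a = 22.
Markov: P[X ≥ 22] ≤ μ/a = (38/5)/22 = 19/55.
Numerically: ≈ 0.345.
(Since a = 22 > μ = 7.600, the bound 19/55 is < 1 and informative.)

P[X ≥ 22] ≤ 19/55 ≈ 0.345.


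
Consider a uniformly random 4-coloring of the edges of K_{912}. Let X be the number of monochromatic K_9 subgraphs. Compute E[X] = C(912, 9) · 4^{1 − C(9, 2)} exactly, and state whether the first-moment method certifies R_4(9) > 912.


E[X] = C(912, 9) · 4^{1 − 36} = 1156095740032081475120 · 4^{−35} = 1156095740032081475120/1180591620717411303424.
As a reduced fraction: E[X] = 72255983752005092195/73786976294838206464 ≈ 0.979251.
Is E[X] < 1? YES.
Since E[X] < 1, there exists a 4-coloring of K_{912} with no monochromatic K_9; hence R_4(9) > 912.

E[X] = 72255983752005092195/73786976294838206464 ≈ 0.979251; E[X] < 1, so R_4(9) > 912.


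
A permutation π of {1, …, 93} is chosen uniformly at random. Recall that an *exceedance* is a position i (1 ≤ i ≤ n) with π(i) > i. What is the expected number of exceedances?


Write X = Σ_{i=1}^{93} X_i, where X_i = 1_{π(i) > i}.
For each fixed i, π(i) is uniform over {1, …, 93} (marginal of a uniform permutation), so P[π(i) > i] = (n − i)/n. Summing: Σ_{i=1}^{93} (n − i)/n = (0 + 1 + … + 92)/93 = 93(93 − 1)/(2·93) = (93 − 1)/2.
Hence E[X] = Σ_{i=1}^{93} (93 − i)/93 = 46 ≈ 46.0000.

E[X] = 46 = 46.0000.


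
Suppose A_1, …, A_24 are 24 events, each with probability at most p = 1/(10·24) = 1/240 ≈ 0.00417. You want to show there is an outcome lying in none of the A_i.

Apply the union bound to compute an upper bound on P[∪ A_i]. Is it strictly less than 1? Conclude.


Union bound: P[∪_{i=1}^{24} A_i] ≤ Σ_i P[A_i] ≤ 24·p = 24·(1/240) = 1/10.
Numerically: 1/10 ≈ 0.10000.
Is 1/10 < 1? YES.
Since P[∪ A_i] ≤ 1/10 < 1, the complement has P[∩ A_i^c] ≥ 1 − 1/10 = 9/10 > 0, so some outcome avoids every A_i.

24·p = 1/10 ≈ 0.10000; existence CERTIFIED by the union bound.


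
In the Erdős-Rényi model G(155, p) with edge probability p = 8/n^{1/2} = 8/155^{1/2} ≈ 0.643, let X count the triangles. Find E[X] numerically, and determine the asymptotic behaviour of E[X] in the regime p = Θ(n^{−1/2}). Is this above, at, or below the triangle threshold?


Number of potential triangles: C(155, 3) = 608685.
Each occurs with probability p³ ≈ (0.643)³ ≈ 2.65321e-01.
By linearity: E[X] = C(155, 3)·p³ ≈ 608685 · 2.65321e-01 ≈ 161497.206.
Since α = 1/2 < 1, p = c/n^{1/2} ≫ 1/n is above the triangle threshold p ~ 1/n. Asymptotically E[X] ~ (c³/6)·n^{3(1−α)} = (8³/6)·n^{1.5} → ∞; triangles are abundant w.h.p.

E[X] ≈ 161497.206; in regime p = Θ(1/n^{1/2}) E[X] diverges (above the triangle threshold p ~ 1/n).


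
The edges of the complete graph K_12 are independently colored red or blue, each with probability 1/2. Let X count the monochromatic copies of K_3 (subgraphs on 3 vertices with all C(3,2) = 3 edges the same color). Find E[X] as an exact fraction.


Let X = Σ_S X_S over the C(12, 3) = 220 subsets S of size 3, where X_S = 1 if the K_3 on S is monochromatic.
For a fixed S, the K_3 on S has C(3, 2) = 3 edges. P[all 3 edges red] = (1/2)^3, and likewise for blue, so P[monochromatic] = 2·(1/2)^3 = 2^{1 − 3} = 1/4.
Summing: E[X] = C(12, 3) · 2^{1 − 3} = 220 · 1/4 = 55.
Numerically: E[X] ≈ 55.0000.

E[X] = C(12,3)·2^(1−C(3,2)) = 55 ≈ 55.0000.


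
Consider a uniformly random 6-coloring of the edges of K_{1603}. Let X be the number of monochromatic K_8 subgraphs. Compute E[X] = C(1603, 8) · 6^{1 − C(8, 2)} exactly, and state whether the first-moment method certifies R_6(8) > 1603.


E[X] = C(1603, 8) · 6^{1 − 28} = 1062551202482611197720 · 6^{−27} = 1062551202482611197720/1023490369077469249536.
As a reduced fraction: E[X] = 14757655590036266635/14215144014964850688 ≈ 1.0382.
Is E[X] < 1? NO.
Since E[X] ≥ 1, the first-moment bound is inconclusive at n = 1603; it does NOT by itself certify R_6(8) > 1603.

E[X] = 14757655590036266635/14215144014964850688 ≈ 1.0382; E[X] ≥ 1; first-moment method inconclusive here.


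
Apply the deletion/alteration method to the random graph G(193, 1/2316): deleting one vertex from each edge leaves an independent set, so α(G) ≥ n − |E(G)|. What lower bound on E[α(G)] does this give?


E[|E(G)|] = C(193, 2)·p = 18528 · (1/2316) = 8.
E[α(G)] ≥ n − E[|E(G)|] = 193 − 8 = 185.
Numerically: ≈ 185.000000.
(This is only a lower bound; the true E[α(G)] may be larger.)

E[α(G)] ≥ 185 ≈ 185.000000.


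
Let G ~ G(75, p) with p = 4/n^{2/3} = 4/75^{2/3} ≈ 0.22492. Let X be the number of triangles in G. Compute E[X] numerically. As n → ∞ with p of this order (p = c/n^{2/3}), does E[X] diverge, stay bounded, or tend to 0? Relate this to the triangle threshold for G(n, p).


Number of potential triangles: C(75, 3) = 67525.
Each occurs with probability p³ ≈ (0.22492)³ ≈ 1.1377778e-02.
By linearity: E[X] = C(75, 3)·p³ ≈ 67525 · 1.1377778e-02 ≈ 768.28444.
Since α = 2/3 < 1, p = c/n^{2/3} ≫ 1/n is above the triangle threshold p ~ 1/n. Asymptotically E[X] ~ (c³/6)·n^{3(1−α)} = (4³/6)·n^{1} → ∞; triangles are abundant w.h.p.

E[X] ≈ 768.28444; in regime p = Θ(1/n^{2/3}) E[X] diverges (above the triangle threshold p ~ 1/n).


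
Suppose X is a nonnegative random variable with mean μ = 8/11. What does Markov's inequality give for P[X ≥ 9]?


μ = E[X] = 8/11, a = 9.
Markov: P[X ≥ 9] ≤ μ/a = (8/11)/9 = 8/99.
Numerically: ≈ 0.080808.
(Since a = 9 > μ = 0.727273, the bound 8/99 is < 1 and informative.)

P[X ≥ 9] ≤ 8/99 ≈ 0.080808.


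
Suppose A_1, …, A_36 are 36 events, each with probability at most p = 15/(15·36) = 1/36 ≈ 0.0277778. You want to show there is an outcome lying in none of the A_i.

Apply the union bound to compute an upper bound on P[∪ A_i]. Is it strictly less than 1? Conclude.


Union bound: P[∪_{i=1}^{36} A_i] ≤ Σ_i P[A_i] ≤ 36·p = 36·(1/36) = 1.
Numerically: 1 ≈ 1.0000000.
Is 1 < 1? NO.
Since the bound 1 is ≥ 1, the union bound is uninformative here; it does NOT by itself certify existence.

36·p = 1 ≈ 1.0000000; existence NOT certified by the union bound.


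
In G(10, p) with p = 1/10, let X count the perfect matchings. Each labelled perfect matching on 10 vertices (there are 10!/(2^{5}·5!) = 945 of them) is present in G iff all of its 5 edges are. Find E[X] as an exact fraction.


K_10 has 10!/(2^{5}·5!) = 945 labelled perfect matchings.
For each such perfect matching H, let X_H = 1 if all 5 edges of H are present in G. Then P[X_H = 1] = p^{5} = (1/10)^{5} = 1/100000.
By linearity: E[X] = Σ_H E[X_H] = 945 · p^{5} = 945 · 1/100000 = 189/20000.
Numerically: E[X] ≈ 0.00945.

E[X] = 945 · (1/10)^{5} = 189/20000 ≈ 0.00945.


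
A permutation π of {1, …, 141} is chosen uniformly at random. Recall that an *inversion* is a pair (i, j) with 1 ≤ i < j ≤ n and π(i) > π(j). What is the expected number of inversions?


Write X = Σ X_I over the C(141, 2) = 9870 pairs i < j, with X_I the indicator of one inversion.
There are 9870 indicators.
For each fixed pair i < j, the values π(i) and π(j) are two distinct elements of {1, …, 141} in uniformly random order; by symmetry P[π(i) > π(j)] = 1/2.
By linearity: E[X] = 9870 · (1/2) = C(141, 2) · (1/2) = 9870/2 = 4935 ≈ 4935.000.

E[X] = 4935 = 4935.000.


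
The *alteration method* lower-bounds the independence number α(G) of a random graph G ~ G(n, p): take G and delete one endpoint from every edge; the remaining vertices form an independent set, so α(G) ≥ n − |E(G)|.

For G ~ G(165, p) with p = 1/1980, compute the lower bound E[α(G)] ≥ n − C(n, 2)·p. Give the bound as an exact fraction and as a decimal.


E[|E(G)|] = C(165, 2)·p = 13530 · (1/1980) = 41/6.
E[α(G)] ≥ n − E[|E(G)|] = 165 − 41/6 = 949/6.
Numerically: ≈ 158.16667.
(This is only a lower bound; the true E[α(G)] may be larger.)

E[α(G)] ≥ 949/6 ≈ 158.16667.


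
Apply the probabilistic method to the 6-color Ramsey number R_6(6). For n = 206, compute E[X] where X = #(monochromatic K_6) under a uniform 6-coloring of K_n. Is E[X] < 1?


E[X] = C(206, 6) · 6^{1 − 15} = 98619368491 · 6^{−14} = 98619368491/78364164096.
As a reduced fraction: E[X] = 98619368491/78364164096 ≈ 1.258.
Is E[X] < 1? NO.
Since E[X] ≥ 1, the first-moment bound is inconclusive at n = 206; it does NOT by itself certify R_6(6) > 206.

E[X] = 98619368491/78364164096 ≈ 1.258; E[X] ≥ 1; first-moment method inconclusive here.
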